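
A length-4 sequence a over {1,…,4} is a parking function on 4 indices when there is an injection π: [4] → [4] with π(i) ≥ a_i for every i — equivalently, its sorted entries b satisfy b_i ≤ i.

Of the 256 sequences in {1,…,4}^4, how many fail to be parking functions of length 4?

131

Count = (5−4)·5^(4−1) = 1·125 = 125
Check (3,3,3,3) → sorted (3,3,3,3): b_1=3>1, not a PF.
So 256 − 125 = 131 fail.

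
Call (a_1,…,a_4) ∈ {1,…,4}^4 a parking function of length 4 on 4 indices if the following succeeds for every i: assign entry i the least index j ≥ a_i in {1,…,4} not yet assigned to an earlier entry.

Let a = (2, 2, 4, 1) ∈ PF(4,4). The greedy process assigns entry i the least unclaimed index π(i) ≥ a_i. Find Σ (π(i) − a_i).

Σπ = 10 ({1..4} each once); Σa = 2+2+4+1 = 9; disp = 10−9 = 1.

1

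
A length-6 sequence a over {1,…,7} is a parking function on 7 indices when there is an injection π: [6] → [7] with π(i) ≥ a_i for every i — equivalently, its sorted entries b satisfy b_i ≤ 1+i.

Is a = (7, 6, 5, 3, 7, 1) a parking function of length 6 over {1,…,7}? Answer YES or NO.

Rearranged: b = (1, 3, 5, 6, 7, 7).
  b_1=1 ≤ 2
  b_2=3 ≤ 3
  b_3=5 > 4
  fails at i=3 ⇒ NO

NO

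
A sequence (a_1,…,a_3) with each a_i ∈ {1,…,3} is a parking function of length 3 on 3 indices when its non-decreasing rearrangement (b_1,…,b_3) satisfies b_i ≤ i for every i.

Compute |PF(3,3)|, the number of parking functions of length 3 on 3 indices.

|PF(3,3)| = (3+1−3)·(3+1)^{3−1} = 1 · 16 = 16 [KW]
Example (3,2,1) → sorted (1,2,3): b_i ≤ i ∀i, a PF.

16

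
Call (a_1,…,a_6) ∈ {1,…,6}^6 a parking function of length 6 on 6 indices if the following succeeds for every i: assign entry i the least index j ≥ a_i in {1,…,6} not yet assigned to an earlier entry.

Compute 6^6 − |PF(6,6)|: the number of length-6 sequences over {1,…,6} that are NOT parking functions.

|PF| = (6+1−6)·(6+1)^{6−1} = 1·16807 = 16807
Check (2,5,6,2,4,6) → sorted (2,2,4,5,6,6): b_1=2>1, not a PF.
6^6 − 16807 = 46656 − 16807 = 29849

29849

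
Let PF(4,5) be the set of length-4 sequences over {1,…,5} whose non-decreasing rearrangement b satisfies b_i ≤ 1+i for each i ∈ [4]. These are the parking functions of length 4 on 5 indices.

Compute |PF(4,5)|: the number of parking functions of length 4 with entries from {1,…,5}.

432

Count = (5+1−4)·(5+1)^{4−1} = 2×216 = 432 [KW]
One tuple (1,5,3,2) → sorted (1,2,3,5): b_i ≤ 1+i ∀i, a PF.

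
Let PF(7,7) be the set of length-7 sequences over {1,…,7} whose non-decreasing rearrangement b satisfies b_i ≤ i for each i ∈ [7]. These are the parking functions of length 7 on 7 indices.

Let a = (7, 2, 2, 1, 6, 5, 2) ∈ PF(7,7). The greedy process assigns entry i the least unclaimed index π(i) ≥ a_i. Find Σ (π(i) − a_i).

Σπ(i) = 1+…+7 = 28; Σa = 7+2+2+1+6+5+2 = 25; disp = 28−25 = 3.

3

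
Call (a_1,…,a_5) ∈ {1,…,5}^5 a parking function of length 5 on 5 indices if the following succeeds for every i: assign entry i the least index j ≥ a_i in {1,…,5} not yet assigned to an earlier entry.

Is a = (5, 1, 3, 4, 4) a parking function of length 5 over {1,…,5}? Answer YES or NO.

NO

Sorted: b = (1, 3, 4, 4, 5).
  b_1=1 ≤ 1
  b_2=3 > 2
  fails at i=2 ⇒ NO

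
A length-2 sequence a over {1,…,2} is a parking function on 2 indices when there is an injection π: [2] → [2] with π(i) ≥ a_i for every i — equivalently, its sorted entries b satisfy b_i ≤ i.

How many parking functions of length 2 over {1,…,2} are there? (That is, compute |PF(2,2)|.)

Count = (3−2)·3^(2−1) = 1·3 = 3
E.g. (2,1) → sorted (1,2): b_i ≤ i ∀i, a PF.

3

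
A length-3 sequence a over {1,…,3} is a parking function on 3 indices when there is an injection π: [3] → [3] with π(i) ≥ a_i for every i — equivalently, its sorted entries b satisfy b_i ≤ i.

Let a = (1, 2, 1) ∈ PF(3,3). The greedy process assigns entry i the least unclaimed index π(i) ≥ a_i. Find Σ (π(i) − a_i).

2

Σπ = 6 ({1..3} each once); Σa = 1+2+1 = 4; disp = 6−4 = 2.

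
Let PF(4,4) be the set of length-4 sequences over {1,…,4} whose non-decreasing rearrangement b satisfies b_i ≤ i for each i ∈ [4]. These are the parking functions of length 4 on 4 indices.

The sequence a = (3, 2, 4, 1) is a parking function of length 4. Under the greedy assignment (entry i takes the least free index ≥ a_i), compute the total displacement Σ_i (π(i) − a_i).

Σπ = 10 ({1..4} each once); Σa = 3+2+4+1 = 10; disp = 10−10 = 0.

0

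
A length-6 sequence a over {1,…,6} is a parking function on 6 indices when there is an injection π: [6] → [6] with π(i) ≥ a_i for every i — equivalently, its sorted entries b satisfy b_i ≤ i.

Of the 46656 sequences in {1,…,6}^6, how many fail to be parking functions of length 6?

29849

Count = 1·7^5 = 1 · 16807 = 16807 [KW]
One tuple (6,3,6,5,5,2) → sorted (2,3,5,5,6,6): b_1=2>1, not a PF.
6^6 − 16807 = 46656 − 16807 = 29849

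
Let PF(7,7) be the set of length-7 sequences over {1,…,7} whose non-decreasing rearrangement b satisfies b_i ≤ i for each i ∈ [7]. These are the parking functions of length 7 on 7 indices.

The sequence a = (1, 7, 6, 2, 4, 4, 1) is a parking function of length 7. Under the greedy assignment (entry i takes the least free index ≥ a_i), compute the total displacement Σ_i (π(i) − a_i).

3

Σπ(i) = 1+…+7 = 28; Σa = 1+7+6+2+4+4+1 = 25; disp = 28−25 = 3.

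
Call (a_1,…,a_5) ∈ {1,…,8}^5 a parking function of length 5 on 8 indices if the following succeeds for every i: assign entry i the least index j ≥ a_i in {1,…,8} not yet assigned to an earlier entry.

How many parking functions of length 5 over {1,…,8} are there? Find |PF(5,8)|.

#PF = (8−5+1)·(8+1)^(5−1) = 4×6561 = 26244
Check (6,5,5,3,3) → sorted (3,3,5,5,6): b_i ≤ 3+i ∀i, a PF.

26244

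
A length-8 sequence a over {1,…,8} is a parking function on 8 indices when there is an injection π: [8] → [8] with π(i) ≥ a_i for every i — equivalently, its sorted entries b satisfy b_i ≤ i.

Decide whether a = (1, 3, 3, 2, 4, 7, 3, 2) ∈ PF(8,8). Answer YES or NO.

Sorted: b = (1, 2, 2, 3, 3, 3, 4, 7).
  b_1=1 ≤ 1
  b_2=2 ≤ 2
  b_3=2 ≤ 3
  b_4=3 ≤ 4
  b_5=3 ≤ 5
  b_6=3 ≤ 6
  b_7=4 ≤ 7
  b_8=7 ≤ 8
All bounds hold ⇒ YES

YES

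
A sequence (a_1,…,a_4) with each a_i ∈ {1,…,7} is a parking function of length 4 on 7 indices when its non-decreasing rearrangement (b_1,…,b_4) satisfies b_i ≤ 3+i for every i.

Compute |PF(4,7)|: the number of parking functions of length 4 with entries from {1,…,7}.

2048

|PF| = (7+1−4)·(7+1)^{4−1} = 4 · 512 = 2048
Example (1,2,4,7) → sorted (1,2,4,7): b_i ≤ 3+i ∀i, a PF.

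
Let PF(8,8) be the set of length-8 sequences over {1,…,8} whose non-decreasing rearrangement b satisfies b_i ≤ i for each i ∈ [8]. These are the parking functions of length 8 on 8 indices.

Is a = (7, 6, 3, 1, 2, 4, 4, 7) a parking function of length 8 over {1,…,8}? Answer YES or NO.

Order a: b = (1, 2, 3, 4, 4, 6, 7, 7).
  b_1=1 ≤ 1
  b_2=2 ≤ 2
  b_3=3 ≤ 3
  b_4=4 ≤ 4
  b_5=4 ≤ 5
  b_6=6 ≤ 6
  b_7=7 ≤ 7
  b_8=7 ≤ 8
All bounds hold ⇒ YES

YES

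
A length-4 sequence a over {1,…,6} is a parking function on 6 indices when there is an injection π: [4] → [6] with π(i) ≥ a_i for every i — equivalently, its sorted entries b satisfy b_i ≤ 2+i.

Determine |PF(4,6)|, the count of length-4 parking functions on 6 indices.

1029

#PF = (6+1−4)·(6+1)^{4−1} = 3×343 = 1029 [KW]
Example (4,3,3,1) → sorted (1,3,3,4): b_i ≤ 2+i ∀i, a PF.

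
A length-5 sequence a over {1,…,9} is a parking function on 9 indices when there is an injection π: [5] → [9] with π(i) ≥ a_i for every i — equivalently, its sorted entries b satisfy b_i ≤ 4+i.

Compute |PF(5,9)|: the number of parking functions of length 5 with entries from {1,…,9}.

50000

Count = (9−5+1)·(9+1)^(5−1) = 5 · 10000 = 50000
One tuple (2,8,1,9,6) → sorted (1,2,6,8,9): b_i ≤ 4+i ∀i, a PF.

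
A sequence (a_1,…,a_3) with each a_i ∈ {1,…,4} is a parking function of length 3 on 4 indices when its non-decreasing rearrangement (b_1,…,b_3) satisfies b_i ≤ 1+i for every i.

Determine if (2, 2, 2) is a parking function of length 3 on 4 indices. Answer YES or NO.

YES

Rearranged: b = (2, 2, 2).
  b_1=2 ≤ 2
  b_2=2 ≤ 3
  b_3=2 ≤ 4
All bounds hold ⇒ YES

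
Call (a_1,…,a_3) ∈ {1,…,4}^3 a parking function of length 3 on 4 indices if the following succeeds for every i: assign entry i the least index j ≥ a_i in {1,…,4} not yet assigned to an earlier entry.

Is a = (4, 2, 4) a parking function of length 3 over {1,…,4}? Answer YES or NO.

Order a: b = (2, 4, 4).
  b_1=2 ≤ 2
  b_2=4 > 3
  fails at i=2 ⇒ NO

NO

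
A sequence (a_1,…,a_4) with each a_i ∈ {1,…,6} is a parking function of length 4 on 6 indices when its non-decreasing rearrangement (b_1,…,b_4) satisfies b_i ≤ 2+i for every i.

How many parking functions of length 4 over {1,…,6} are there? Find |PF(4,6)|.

|PF| = (6−4+1)·(6+1)^(4−1) = 3×343 = 1029 [KW]
One tuple (5,1,3,2) → sorted (1,2,3,5): b_i ≤ 2+i ∀i, a PF.

1029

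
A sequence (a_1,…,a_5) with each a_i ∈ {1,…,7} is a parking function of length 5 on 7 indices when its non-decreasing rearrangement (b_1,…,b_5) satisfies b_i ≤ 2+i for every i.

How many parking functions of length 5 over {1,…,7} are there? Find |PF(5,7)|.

12288

Count = (8−5)·8^(5−1) = 3·4096 = 12288 (Pollak)
E.g. (3,2,5,5,1) → sorted (1,2,3,5,5): b_i ≤ 2+i ∀i, a PF.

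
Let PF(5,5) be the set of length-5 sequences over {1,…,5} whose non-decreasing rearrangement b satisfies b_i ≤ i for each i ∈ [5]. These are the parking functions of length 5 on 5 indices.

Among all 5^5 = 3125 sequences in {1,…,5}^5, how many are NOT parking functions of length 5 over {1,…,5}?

1829

#PF = (6−5)·6^(5−1) = 1 · 1296 = 1296 [KW]
E.g. (5,3,3,5,5) → sorted (3,3,5,5,5): b_1=3>1, not a PF.
So 3125 − 1296 = 1829 fail.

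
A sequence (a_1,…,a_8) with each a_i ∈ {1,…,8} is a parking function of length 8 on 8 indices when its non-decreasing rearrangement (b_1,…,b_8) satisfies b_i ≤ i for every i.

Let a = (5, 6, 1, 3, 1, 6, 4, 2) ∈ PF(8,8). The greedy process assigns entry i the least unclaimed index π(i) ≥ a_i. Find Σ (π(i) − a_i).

8

Σπ = 8·9/2 = 36 (π permutes [8]); Σa = 5+6+1+3+1+6+4+2 = 28; disp = 36−28 = 8.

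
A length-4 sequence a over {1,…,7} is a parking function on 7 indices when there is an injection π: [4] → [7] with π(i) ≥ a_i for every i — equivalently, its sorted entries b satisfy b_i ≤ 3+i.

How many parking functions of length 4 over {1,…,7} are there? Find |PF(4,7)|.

|PF(4,7)| = (8−4)·8^(4−1) = 4×512 = 2048 (Konheim–Weiss)
E.g. (1,3,1,7) → sorted (1,1,3,7): b_i ≤ 3+i ∀i, a PF.

2048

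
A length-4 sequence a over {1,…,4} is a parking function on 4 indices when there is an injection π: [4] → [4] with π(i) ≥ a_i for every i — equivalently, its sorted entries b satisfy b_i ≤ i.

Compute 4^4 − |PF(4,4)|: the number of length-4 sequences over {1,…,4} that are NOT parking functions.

131

|PF| = (4−4+1)·(4+1)^(4−1) = 1·125 = 125 (Konheim–Weiss)
One tuple (3,4,3,4) → sorted (3,3,4,4): b_1=3>1, not a PF.
Total 256; non-PF = 256−125 = 131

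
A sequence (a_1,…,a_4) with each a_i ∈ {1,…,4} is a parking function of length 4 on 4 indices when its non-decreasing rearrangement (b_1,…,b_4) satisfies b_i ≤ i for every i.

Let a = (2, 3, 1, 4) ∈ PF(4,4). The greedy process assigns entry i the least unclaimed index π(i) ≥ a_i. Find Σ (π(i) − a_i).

Σπ = 10 ({1..4} each once); Σa = 2+3+1+4 = 10; disp = 10−10 = 0.

0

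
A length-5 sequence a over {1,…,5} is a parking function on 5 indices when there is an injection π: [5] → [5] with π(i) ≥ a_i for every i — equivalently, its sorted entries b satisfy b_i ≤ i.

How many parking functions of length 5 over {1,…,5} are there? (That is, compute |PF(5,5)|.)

|PF(5,5)| = (5+1−5)·(5+1)^{5−1} = 1 · 1296 = 1296 (Pollak)
One tuple (1,1,2,4,2) → sorted (1,1,2,2,4): b_i ≤ i ∀i, a PF.

1296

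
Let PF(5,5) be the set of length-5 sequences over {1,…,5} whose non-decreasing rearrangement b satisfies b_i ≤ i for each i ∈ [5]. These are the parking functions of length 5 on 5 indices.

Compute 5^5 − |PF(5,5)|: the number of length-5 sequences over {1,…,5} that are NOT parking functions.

#PF = 1·6^4 = 1·1296 = 1296 (Konheim–Weiss)
Check (4,2,5,4,5) → sorted (2,4,4,5,5): b_1=2>1, not a PF.
So 3125 − 1296 = 1829 fail.

1829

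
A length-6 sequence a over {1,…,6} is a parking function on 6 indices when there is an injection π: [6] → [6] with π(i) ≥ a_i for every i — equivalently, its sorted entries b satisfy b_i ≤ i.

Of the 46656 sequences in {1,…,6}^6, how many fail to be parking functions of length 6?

|PF(6,6)| = (6−6+1)·(6+1)^(6−1) = 1·16807 = 16807 (Pollak)
Example (4,2,4,4,6,1) → sorted (1,2,4,4,4,6): b_3=4>3, not a PF.
So 46656 − 16807 = 29849 fail.

29849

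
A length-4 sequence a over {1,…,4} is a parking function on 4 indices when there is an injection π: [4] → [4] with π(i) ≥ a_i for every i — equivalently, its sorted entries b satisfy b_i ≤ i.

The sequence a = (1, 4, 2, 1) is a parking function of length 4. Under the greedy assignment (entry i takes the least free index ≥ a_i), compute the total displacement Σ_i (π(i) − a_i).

2

Σπ(i) = 1+…+4 = 10; Σa = 1+4+2+1 = 8; disp = 10−8 = 2.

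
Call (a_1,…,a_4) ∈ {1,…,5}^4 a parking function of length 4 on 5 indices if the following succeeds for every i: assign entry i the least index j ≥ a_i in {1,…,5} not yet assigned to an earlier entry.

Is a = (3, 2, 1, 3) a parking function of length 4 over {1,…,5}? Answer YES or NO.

YES

Sorted: b = (1, 2, 3, 3).
  b_1=1 ≤ 2
  b_2=2 ≤ 3
  b_3=3 ≤ 4
  b_4=3 ≤ 5
All bounds hold ⇒ YES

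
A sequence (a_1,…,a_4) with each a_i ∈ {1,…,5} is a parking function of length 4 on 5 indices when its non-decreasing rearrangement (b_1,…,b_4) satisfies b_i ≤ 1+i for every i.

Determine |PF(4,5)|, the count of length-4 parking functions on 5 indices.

432

|PF| = (5−4+1)·(5+1)^(4−1) = 2 · 216 = 432 [KW]
E.g. (5,3,2,2) → sorted (2,2,3,5): b_i ≤ 1+i ∀i, a PF.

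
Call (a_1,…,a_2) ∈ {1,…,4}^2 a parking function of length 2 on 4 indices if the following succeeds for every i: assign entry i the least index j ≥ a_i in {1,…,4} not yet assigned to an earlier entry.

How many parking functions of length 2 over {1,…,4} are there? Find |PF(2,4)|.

15

|PF| = (4−2+1)·(4+1)^(2−1) = 3 · 5 = 15 (Pollak)
E.g. (1,4) → sorted (1,4): b_i ≤ 2+i ∀i, a PF.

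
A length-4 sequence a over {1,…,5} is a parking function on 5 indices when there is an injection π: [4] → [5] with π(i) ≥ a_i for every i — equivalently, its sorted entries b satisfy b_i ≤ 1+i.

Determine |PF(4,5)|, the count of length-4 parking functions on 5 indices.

|PF| = 2·6^3 = 2×216 = 432
Check (1,5,4,2) → sorted (1,2,4,5): b_i ≤ 1+i ∀i, a PF.

432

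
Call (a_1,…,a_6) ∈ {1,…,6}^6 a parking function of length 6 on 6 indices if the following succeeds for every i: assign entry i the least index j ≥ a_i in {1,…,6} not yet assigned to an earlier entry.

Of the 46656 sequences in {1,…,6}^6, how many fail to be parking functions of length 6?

|PF(6,6)| = (6+1−6)·(6+1)^{6−1} = 1×16807 = 16807
Example (6,5,5,4,6,1) → sorted (1,4,5,5,6,6): b_2=4>2, not a PF.
6^6 − 16807 = 46656 − 16807 = 29849

29849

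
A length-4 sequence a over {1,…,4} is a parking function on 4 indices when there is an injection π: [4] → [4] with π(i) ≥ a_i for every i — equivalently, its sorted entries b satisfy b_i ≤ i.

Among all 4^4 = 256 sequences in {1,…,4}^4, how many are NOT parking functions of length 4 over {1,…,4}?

131

Count = (5−4)·5^(4−1) = 1·125 = 125 (Konheim–Weiss)
E.g. (4,4,4,1) → sorted (1,4,4,4): b_2=4>2, not a PF.
Total 256; non-PF = 256−125 = 131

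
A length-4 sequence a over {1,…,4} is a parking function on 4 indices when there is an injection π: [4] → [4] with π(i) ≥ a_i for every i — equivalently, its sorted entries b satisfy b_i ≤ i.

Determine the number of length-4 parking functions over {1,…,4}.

125

#PF = (5−4)·5^(4−1) = 1×125 = 125 [KW]
Check (2,2,3,1) → sorted (1,2,2,3): b_i ≤ i ∀i, a PF.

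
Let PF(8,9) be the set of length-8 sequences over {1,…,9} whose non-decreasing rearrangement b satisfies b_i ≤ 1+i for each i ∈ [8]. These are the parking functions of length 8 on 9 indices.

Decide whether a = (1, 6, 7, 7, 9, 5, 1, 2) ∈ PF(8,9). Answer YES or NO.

Sorted: b = (1, 1, 2, 5, 6, 7, 7, 9).
  b_1=1 ≤ 2
  b_2=1 ≤ 3
  b_3=2 ≤ 4
  b_4=5 ≤ 5
  b_5=6 ≤ 6
  b_6=7 ≤ 7
  b_7=7 ≤ 8
  b_8=9 ≤ 9
All bounds hold ⇒ YES

YES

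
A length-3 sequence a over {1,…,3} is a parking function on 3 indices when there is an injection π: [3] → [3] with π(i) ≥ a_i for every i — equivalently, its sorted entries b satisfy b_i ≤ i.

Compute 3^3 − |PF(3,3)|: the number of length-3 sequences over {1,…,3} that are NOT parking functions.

#PF = (3+1−3)·(3+1)^{3−1} = 1·16 = 16
E.g. (2,2,2) → sorted (2,2,2): b_1=2>1, not a PF.
So 27 − 16 = 11 fail.

11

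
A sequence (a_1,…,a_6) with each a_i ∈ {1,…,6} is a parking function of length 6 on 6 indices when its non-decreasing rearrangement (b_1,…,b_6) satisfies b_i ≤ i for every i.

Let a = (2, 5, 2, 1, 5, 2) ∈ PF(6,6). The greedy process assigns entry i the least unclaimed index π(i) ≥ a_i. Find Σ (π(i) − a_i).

Σπ = 6·7/2 = 21 (π permutes [6]); Σa = 2+5+2+1+5+2 = 17; disp = 21−17 = 4.

4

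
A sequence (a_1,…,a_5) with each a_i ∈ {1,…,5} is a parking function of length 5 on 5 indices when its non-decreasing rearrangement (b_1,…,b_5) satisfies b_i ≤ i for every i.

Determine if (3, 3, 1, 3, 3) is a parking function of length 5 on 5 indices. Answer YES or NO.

NO

Rearranged: b = (1, 3, 3, 3, 3).
  b_1=1 ≤ 1
  b_2=3 > 2
  fails at i=2 ⇒ NO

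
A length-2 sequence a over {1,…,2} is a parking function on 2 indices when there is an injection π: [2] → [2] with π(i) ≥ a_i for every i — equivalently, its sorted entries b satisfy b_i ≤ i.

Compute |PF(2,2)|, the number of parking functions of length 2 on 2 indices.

3

Count = (3−2)·3^(2−1) = 1 · 3 = 3 (Konheim–Weiss)
Example (2,1) → sorted (1,2): b_i ≤ i ∀i, a PF.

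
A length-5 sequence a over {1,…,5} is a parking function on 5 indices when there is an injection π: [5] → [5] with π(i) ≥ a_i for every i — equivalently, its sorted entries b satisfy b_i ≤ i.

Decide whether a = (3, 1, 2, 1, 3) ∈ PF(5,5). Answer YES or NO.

YES

Order a: b = (1, 1, 2, 3, 3).
  b_1=1 ≤ 1
  b_2=1 ≤ 2
  b_3=2 ≤ 3
  b_4=3 ≤ 4
  b_5=3 ≤ 5
All bounds hold ⇒ YES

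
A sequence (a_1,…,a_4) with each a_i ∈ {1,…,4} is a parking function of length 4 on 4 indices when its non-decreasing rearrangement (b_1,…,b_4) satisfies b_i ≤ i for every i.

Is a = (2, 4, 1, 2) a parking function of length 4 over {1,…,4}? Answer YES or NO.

YES

Order a: b = (1, 2, 2, 4).
  b_1=1 ≤ 1
  b_2=2 ≤ 2
  b_3=2 ≤ 3
  b_4=4 ≤ 4
All bounds hold ⇒ YES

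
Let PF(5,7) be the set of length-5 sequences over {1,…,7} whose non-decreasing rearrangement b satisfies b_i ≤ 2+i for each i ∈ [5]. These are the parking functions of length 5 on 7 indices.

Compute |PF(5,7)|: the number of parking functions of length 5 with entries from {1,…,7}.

|PF| = (8−5)·8^(5−1) = 3 · 4096 = 12288 (Konheim–Weiss)
E.g. (5,6,2,3,1) → sorted (1,2,3,5,6): b_i ≤ 2+i ∀i, a PF.

12288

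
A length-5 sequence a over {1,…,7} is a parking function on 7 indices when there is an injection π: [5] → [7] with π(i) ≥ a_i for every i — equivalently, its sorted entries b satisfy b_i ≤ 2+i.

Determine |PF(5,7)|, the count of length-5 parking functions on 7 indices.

Count = (7+1−5)·(7+1)^{5−1} = 3 · 4096 = 12288 [KW]
One tuple (2,7,4,5,5) → sorted (2,4,5,5,7): b_i ≤ 2+i ∀i, a PF.

12288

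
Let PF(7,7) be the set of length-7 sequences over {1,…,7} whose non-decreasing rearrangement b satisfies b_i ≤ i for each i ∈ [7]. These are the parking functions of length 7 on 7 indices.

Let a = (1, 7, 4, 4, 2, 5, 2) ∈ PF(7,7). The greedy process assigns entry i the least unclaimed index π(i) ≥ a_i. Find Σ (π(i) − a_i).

3

Σπ(i) = 1+…+7 = 28; Σa = 1+7+4+4+2+5+2 = 25; disp = 28−25 = 3.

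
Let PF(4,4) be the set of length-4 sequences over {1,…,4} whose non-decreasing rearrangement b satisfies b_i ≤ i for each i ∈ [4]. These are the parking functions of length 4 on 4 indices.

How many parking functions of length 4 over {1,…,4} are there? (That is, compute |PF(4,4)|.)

|PF| = 1·5^3 = 1×125 = 125 [KW]
E.g. (2,4,3,1) → sorted (1,2,3,4): b_i ≤ i ∀i, a PF.

125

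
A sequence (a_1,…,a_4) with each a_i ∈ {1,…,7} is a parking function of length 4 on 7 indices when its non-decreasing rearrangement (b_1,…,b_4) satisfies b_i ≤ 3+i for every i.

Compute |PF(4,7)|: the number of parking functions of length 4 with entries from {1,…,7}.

|PF| = 4·8^3 = 4·512 = 2048 (Konheim–Weiss)
E.g. (3,5,7,5) → sorted (3,5,5,7): b_i ≤ 3+i ∀i, a PF.

2048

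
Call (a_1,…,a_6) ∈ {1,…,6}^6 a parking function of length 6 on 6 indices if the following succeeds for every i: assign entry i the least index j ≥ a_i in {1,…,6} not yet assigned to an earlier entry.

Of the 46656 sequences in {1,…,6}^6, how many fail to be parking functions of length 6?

|PF| = (6−6+1)·(6+1)^(6−1) = 1×16807 = 16807 (Konheim–Weiss)
E.g. (6,2,4,6,4,2) → sorted (2,2,4,4,6,6): b_1=2>1, not a PF.
6^6 − 16807 = 46656 − 16807 = 29849

29849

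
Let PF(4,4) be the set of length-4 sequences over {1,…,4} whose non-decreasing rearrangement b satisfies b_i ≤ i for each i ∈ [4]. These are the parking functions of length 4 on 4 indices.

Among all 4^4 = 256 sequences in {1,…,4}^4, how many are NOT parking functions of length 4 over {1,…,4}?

131

|PF(4,4)| = 1·5^3 = 1×125 = 125 (Pollak)
Example (3,2,2,3) → sorted (2,2,3,3): b_1=2>1, not a PF.
Total 256; non-PF = 256−125 = 131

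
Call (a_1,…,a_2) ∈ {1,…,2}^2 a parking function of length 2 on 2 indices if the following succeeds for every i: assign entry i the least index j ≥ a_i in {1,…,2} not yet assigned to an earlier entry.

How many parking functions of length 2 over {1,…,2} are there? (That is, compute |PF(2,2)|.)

|PF(2,2)| = 1·3^1 = 1×3 = 3 (Pollak)
Check (2,1) → sorted (1,2): b_i ≤ i ∀i, a PF.

3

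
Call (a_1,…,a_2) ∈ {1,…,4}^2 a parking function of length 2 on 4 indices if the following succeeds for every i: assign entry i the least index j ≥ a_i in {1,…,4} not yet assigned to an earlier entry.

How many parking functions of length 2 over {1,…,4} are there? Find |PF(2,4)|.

15

|PF(2,4)| = 3·5^1 = 3×5 = 15
E.g. (4,1) → sorted (1,4): b_i ≤ 2+i ∀i, a PF.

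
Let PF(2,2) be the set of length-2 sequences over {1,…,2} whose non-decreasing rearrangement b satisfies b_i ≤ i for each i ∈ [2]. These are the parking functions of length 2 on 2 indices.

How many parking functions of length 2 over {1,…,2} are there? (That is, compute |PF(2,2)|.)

3

|PF(2,2)| = (2−2+1)·(2+1)^(2−1) = 1×3 = 3 [KW]
One tuple (2,1) → sorted (1,2): b_i ≤ i ∀i, a PF.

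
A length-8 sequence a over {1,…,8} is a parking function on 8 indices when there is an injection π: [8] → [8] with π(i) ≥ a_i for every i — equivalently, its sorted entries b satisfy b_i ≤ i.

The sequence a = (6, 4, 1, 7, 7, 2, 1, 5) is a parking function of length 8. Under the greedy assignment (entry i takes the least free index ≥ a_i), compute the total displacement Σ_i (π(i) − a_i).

Σπ(i) = 1+…+8 = 36; Σa = 6+4+1+7+7+2+1+5 = 33; disp = 36−33 = 3.

3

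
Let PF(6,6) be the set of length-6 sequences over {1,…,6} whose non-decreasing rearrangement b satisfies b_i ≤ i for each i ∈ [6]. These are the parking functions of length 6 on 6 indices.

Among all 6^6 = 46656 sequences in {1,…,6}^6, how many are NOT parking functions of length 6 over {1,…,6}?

29849

#PF = (7−6)·7^(6−1) = 1·16807 = 16807 (Konheim–Weiss)
Example (6,5,1,5,6,6) → sorted (1,5,5,6,6,6): b_2=5>2, not a PF.
So 46656 − 16807 = 29849 fail.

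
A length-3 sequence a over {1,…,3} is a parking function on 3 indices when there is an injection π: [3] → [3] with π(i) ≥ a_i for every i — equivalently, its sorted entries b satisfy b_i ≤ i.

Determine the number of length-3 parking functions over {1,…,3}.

Count = (3+1−3)·(3+1)^{3−1} = 1·16 = 16 (Konheim–Weiss)
Check (3,1,1) → sorted (1,1,3): b_i ≤ i ∀i, a PF.

16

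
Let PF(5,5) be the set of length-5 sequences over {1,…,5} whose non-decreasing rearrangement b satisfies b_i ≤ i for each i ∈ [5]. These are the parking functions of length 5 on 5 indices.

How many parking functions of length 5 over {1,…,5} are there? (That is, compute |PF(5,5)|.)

|PF| = (6−5)·6^(5−1) = 1×1296 = 1296 (Pollak)
Check (4,3,1,2,4) → sorted (1,2,3,4,4): b_i ≤ i ∀i, a PF.

1296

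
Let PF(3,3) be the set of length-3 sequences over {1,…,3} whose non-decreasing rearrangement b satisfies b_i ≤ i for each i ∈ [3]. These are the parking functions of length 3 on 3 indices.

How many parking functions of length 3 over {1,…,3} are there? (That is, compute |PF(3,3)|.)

|PF| = (4−3)·4^(3−1) = 1·16 = 16 (Pollak)
E.g. (1,2,2) → sorted (1,2,2): b_i ≤ i ∀i, a PF.

16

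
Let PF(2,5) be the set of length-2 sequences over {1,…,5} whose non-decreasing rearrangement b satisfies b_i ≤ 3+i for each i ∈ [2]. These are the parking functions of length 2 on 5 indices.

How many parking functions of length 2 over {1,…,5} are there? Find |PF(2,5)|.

24

|PF(2,5)| = (6−2)·6^(2−1) = 4·6 = 24 [KW]
Example (1,2) → sorted (1,2): b_i ≤ 3+i ∀i, a PF.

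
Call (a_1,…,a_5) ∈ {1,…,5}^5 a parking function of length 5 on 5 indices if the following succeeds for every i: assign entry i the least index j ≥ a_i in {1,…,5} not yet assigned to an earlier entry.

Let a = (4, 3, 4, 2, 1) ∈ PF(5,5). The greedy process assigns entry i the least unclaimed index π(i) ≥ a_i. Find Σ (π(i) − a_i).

Σπ(i) = 1+…+5 = 15; Σa = 4+3+4+2+1 = 14; disp = 15−14 = 1.

1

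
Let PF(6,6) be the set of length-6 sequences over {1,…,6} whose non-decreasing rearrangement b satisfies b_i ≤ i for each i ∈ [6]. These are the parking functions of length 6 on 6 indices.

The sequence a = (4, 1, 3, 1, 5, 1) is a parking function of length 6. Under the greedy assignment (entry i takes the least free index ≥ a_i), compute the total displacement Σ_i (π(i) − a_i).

6

Σπ(i) = 1+…+6 = 21; Σa = 4+1+3+1+5+1 = 15; disp = 21−15 = 6.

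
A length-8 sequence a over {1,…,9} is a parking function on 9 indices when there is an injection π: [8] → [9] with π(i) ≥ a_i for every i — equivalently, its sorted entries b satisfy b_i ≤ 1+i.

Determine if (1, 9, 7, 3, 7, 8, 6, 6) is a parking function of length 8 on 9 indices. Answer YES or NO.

Rearranged: b = (1, 3, 6, 6, 7, 7, 8, 9).
  b_1=1 ≤ 2
  b_2=3 ≤ 3
  b_3=6 > 4
  fails at i=3 ⇒ NO

NO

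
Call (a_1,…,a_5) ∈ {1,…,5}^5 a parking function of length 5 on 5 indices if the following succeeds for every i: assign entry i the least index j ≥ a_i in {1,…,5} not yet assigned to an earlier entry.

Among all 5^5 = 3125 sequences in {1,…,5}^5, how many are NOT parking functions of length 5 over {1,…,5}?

#PF = (6−5)·6^(5−1) = 1×1296 = 1296
Check (3,5,4,1,5) → sorted (1,3,4,5,5): b_2=3>2, not a PF.
So 3125 − 1296 = 1829 fail.

1829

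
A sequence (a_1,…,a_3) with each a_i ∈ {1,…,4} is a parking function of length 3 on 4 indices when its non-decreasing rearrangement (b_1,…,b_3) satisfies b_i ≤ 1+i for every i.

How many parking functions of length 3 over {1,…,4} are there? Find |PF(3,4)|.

|PF| = (4−3+1)·(4+1)^(3−1) = 2·25 = 50
One tuple (1,2,3) → sorted (1,2,3): b_i ≤ 1+i ∀i, a PF.

50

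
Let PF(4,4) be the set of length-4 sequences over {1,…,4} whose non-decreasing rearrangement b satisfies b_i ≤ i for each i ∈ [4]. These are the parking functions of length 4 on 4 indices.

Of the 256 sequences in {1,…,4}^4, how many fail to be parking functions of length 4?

131

#PF = (4+1−4)·(4+1)^{4−1} = 1 · 125 = 125 [KW]
Check (2,2,4,2) → sorted (2,2,2,4): b_1=2>1, not a PF.
4^4 − 125 = 256 − 125 = 131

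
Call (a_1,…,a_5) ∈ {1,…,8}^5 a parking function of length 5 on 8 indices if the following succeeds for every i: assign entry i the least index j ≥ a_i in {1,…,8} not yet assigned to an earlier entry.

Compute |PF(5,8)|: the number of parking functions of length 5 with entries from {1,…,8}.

26244

Count = 4·9^4 = 4×6561 = 26244
Check (3,5,6,4,6) → sorted (3,4,5,6,6): b_i ≤ 3+i ∀i, a PF.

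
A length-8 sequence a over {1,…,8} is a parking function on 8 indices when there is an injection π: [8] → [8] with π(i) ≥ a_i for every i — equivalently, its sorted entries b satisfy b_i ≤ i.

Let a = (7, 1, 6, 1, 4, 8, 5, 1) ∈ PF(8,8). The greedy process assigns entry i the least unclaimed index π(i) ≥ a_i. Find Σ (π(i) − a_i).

Σπ = 8·9/2 = 36 (π permutes [8]); Σa = 7+1+6+1+4+8+5+1 = 33; disp = 36−33 = 3.

3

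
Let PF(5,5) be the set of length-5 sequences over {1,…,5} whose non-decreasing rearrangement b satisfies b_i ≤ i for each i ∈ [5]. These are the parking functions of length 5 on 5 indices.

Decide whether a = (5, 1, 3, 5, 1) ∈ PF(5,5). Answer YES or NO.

Order a: b = (1, 1, 3, 5, 5).
  b_1=1 ≤ 1
  b_2=1 ≤ 2
  b_3=3 ≤ 3
  b_4=5 > 4
  fails at i=4 ⇒ NO

NO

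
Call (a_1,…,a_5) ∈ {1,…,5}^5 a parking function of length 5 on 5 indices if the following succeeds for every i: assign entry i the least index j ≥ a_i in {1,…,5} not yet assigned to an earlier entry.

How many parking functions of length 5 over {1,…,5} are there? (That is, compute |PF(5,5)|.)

Count = (5+1−5)·(5+1)^{5−1} = 1 · 1296 = 1296 [KW]
Check (1,3,4,1,3) → sorted (1,1,3,3,4): b_i ≤ i ∀i, a PF.

1296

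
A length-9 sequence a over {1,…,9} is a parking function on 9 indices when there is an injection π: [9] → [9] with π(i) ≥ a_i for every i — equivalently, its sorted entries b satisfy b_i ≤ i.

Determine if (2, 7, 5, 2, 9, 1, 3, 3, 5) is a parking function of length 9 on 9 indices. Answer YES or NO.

Order a: b = (1, 2, 2, 3, 3, 5, 5, 7, 9).
  b_1=1 ≤ 1
  b_2=2 ≤ 2
  b_3=2 ≤ 3
  b_4=3 ≤ 4
  b_5=3 ≤ 5
  b_6=5 ≤ 6
  b_7=5 ≤ 7
  b_8=7 ≤ 8
  b_9=9 ≤ 9
All bounds hold ⇒ YES

YES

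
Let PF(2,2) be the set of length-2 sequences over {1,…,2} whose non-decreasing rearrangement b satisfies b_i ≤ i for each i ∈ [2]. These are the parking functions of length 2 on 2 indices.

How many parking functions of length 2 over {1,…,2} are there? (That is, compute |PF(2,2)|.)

3

|PF(2,2)| = (2−2+1)·(2+1)^(2−1) = 1 · 3 = 3 [KW]
One tuple (1,2) → sorted (1,2): b_i ≤ i ∀i, a PF.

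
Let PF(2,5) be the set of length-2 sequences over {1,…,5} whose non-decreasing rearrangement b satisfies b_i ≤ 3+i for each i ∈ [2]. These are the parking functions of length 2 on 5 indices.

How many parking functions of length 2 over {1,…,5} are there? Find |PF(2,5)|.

24

|PF(2,5)| = (5−2+1)·(5+1)^(2−1) = 4×6 = 24
One tuple (2,5) → sorted (2,5): b_i ≤ 3+i ∀i, a PF.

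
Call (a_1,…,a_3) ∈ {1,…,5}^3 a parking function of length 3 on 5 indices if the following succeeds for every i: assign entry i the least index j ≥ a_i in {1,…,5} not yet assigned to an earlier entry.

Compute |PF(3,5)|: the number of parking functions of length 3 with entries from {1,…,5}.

108

|PF| = (6−3)·6^(3−1) = 3·36 = 108 (Konheim–Weiss)
E.g. (4,1,4) → sorted (1,4,4): b_i ≤ 2+i ∀i, a PF.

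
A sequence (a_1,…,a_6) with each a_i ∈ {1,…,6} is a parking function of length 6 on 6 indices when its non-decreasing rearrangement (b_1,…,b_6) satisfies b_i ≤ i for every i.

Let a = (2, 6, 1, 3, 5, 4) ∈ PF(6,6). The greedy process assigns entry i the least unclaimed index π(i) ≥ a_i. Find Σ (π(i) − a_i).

Σπ(i) = 1+…+6 = 21; Σa = 2+6+1+3+5+4 = 21; disp = 21−21 = 0.

0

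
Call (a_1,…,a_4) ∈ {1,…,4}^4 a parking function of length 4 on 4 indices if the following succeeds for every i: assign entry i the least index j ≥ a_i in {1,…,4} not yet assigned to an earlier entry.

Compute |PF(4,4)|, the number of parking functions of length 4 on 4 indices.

125

|PF(4,4)| = (5−4)·5^(4−1) = 1 · 125 = 125 [KW]
E.g. (4,3,2,1) → sorted (1,2,3,4): b_i ≤ i ∀i, a PF.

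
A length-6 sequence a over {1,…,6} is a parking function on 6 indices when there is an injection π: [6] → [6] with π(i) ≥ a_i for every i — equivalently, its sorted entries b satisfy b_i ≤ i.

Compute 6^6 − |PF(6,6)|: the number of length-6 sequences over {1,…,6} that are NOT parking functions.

29849

|PF| = (6−6+1)·(6+1)^(6−1) = 1·16807 = 16807
Check (4,5,3,2,3,4) → sorted (2,3,3,4,4,5): b_1=2>1, not a PF.
6^6 − 16807 = 46656 − 16807 = 29849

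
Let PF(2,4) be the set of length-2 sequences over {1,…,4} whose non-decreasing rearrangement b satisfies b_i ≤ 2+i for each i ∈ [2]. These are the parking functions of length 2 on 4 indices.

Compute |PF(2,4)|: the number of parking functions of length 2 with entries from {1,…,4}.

#PF = 3·5^1 = 3×5 = 15 (Pollak)
Check (2,2) → sorted (2,2): b_i ≤ 2+i ∀i, a PF.

15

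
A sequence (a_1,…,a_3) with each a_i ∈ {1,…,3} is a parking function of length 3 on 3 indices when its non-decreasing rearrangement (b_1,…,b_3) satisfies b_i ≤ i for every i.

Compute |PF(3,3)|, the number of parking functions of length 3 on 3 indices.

#PF = 1·4^2 = 1 · 16 = 16 (Konheim–Weiss)
Example (1,1,2) → sorted (1,1,2): b_i ≤ i ∀i, a PF.

16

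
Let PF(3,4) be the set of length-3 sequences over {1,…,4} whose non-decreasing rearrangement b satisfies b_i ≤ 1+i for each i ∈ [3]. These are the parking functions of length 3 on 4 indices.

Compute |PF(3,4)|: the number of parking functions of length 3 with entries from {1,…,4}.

#PF = 2·5^2 = 2 · 25 = 50 (Pollak)
E.g. (1,3,4) → sorted (1,3,4): b_i ≤ 1+i ∀i, a PF.

50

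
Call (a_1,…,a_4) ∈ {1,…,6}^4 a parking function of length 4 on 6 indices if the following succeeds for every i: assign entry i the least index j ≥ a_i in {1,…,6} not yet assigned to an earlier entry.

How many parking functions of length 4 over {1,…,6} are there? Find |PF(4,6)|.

1029

Count = (6−4+1)·(6+1)^(4−1) = 3·343 = 1029 (Konheim–Weiss)
Check (6,1,1,3) → sorted (1,1,3,6): b_i ≤ 2+i ∀i, a PF.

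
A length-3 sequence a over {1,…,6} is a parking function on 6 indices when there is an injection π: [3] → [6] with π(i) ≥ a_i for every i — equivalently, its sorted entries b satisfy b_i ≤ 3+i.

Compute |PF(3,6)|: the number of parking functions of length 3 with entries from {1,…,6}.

196

Count = 4·7^2 = 4 · 49 = 196 [KW]
One tuple (2,4,3) → sorted (2,3,4): b_i ≤ 3+i ∀i, a PF.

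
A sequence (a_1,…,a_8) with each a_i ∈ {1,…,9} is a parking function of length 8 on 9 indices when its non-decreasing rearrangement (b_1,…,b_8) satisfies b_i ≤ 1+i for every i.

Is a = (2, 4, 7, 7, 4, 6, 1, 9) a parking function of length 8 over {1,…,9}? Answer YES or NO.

Order a: b = (1, 2, 4, 4, 6, 7, 7, 9).
  b_1=1 ≤ 2
  b_2=2 ≤ 3
  b_3=4 ≤ 4
  b_4=4 ≤ 5
  b_5=6 ≤ 6
  b_6=7 ≤ 7
  b_7=7 ≤ 8
  b_8=9 ≤ 9
All bounds hold ⇒ YES

YES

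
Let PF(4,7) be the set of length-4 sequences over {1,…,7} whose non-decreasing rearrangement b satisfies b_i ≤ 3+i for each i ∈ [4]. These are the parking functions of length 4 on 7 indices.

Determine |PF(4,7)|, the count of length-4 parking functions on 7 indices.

|PF(4,7)| = (8−4)·8^(4−1) = 4 · 512 = 2048
Check (2,2,4,6) → sorted (2,2,4,6): b_i ≤ 3+i ∀i, a PF.

2048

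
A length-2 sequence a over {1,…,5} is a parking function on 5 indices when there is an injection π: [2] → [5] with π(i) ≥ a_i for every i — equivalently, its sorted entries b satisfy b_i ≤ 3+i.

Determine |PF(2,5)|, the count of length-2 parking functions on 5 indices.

|PF| = (5−2+1)·(5+1)^(2−1) = 4 · 6 = 24 [KW]
One tuple (2,3) → sorted (2,3): b_i ≤ 3+i ∀i, a PF.

24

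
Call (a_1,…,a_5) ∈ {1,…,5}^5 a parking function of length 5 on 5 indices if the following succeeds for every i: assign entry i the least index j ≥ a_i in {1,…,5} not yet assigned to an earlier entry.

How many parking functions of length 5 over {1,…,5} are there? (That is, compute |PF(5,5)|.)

#PF = (6−5)·6^(5−1) = 1·1296 = 1296 (Konheim–Weiss)
Example (1,1,2,5,3) → sorted (1,1,2,3,5): b_i ≤ i ∀i, a PF.

1296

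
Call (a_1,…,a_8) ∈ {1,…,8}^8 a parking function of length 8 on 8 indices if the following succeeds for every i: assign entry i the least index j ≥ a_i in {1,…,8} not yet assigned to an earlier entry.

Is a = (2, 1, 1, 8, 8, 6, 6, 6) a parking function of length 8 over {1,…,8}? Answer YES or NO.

NO

Sorted: b = (1, 1, 2, 6, 6, 6, 8, 8).
  b_1=1 ≤ 1
  b_2=1 ≤ 2
  b_3=2 ≤ 3
  b_4=6 > 4
  fails at i=4 ⇒ NO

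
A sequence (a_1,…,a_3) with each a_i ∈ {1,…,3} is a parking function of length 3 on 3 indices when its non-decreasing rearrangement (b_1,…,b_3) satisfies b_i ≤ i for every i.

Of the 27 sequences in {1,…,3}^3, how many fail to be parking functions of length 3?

11

|PF| = (3−3+1)·(3+1)^(3−1) = 1·16 = 16 (Pollak)
Check (3,2,3) → sorted (2,3,3): b_1=2>1, not a PF.
Total 27; non-PF = 27−16 = 11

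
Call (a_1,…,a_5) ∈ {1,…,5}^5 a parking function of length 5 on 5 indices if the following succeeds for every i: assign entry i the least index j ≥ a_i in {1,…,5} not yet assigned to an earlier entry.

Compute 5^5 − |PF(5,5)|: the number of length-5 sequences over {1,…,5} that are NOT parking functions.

|PF(5,5)| = (5−5+1)·(5+1)^(5−1) = 1×1296 = 1296 (Konheim–Weiss)
Example (5,2,3,5,4) → sorted (2,3,4,5,5): b_1=2>1, not a PF.
5^5 − 1296 = 3125 − 1296 = 1829

1829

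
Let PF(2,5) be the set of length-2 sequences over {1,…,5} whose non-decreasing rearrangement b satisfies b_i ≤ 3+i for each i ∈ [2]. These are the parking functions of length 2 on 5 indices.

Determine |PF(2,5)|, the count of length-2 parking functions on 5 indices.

24

Count = 4·6^1 = 4×6 = 24 (Konheim–Weiss)
E.g. (1,5) → sorted (1,5): b_i ≤ 3+i ∀i, a PF.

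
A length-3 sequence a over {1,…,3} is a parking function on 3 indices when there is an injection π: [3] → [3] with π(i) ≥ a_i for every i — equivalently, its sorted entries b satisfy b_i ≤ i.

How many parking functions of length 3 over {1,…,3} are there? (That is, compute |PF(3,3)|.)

Count = (3+1−3)·(3+1)^{3−1} = 1·16 = 16 (Pollak)
E.g. (3,1,1) → sorted (1,1,3): b_i ≤ i ∀i, a PF.

16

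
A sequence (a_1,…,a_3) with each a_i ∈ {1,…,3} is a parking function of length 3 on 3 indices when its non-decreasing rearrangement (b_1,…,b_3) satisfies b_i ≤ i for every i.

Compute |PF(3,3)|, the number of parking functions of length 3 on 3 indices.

|PF(3,3)| = 1·4^2 = 1 · 16 = 16 (Pollak)
One tuple (2,1,3) → sorted (1,2,3): b_i ≤ i ∀i, a PF.

16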